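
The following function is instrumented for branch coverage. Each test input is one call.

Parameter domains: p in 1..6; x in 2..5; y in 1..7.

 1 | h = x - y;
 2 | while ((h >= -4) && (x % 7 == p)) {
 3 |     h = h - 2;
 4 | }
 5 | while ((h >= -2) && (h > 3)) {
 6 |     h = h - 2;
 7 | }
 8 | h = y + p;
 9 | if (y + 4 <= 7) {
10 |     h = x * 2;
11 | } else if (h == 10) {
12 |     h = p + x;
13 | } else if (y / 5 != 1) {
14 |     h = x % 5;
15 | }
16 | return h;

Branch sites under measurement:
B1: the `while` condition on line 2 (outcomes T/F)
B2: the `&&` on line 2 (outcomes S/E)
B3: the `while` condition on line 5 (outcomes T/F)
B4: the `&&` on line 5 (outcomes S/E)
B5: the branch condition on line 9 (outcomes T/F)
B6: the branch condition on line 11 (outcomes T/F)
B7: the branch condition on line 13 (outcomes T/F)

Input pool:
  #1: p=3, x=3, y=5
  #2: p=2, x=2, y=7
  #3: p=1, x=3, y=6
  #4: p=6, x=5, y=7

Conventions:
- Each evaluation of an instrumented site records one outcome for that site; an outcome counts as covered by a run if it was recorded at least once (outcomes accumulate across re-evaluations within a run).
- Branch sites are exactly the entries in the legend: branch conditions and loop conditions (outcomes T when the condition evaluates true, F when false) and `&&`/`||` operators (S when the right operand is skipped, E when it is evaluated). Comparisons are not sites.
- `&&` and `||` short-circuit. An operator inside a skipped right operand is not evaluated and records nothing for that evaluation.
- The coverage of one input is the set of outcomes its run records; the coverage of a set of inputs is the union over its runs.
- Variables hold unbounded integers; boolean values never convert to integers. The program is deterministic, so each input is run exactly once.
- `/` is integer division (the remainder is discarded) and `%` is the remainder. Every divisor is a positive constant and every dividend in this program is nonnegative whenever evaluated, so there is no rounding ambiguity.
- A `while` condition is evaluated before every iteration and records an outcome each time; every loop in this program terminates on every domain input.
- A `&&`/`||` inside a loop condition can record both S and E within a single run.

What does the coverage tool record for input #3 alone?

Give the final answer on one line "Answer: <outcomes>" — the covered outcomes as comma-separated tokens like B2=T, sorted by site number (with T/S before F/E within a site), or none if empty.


Event log for input #3 (p=1, x=3, y=6):
  B2->E, B1->F, B4->S, B3->F, B5->F, B6->F, B7->F
collecting distinct outcomes: B1=F, B2=E, B3=F, B4=S, B5=F, B6=F, B7=F
Answer: B1=F, B2=E, B3=F, B4=S, B5=F, B6=F, B7=F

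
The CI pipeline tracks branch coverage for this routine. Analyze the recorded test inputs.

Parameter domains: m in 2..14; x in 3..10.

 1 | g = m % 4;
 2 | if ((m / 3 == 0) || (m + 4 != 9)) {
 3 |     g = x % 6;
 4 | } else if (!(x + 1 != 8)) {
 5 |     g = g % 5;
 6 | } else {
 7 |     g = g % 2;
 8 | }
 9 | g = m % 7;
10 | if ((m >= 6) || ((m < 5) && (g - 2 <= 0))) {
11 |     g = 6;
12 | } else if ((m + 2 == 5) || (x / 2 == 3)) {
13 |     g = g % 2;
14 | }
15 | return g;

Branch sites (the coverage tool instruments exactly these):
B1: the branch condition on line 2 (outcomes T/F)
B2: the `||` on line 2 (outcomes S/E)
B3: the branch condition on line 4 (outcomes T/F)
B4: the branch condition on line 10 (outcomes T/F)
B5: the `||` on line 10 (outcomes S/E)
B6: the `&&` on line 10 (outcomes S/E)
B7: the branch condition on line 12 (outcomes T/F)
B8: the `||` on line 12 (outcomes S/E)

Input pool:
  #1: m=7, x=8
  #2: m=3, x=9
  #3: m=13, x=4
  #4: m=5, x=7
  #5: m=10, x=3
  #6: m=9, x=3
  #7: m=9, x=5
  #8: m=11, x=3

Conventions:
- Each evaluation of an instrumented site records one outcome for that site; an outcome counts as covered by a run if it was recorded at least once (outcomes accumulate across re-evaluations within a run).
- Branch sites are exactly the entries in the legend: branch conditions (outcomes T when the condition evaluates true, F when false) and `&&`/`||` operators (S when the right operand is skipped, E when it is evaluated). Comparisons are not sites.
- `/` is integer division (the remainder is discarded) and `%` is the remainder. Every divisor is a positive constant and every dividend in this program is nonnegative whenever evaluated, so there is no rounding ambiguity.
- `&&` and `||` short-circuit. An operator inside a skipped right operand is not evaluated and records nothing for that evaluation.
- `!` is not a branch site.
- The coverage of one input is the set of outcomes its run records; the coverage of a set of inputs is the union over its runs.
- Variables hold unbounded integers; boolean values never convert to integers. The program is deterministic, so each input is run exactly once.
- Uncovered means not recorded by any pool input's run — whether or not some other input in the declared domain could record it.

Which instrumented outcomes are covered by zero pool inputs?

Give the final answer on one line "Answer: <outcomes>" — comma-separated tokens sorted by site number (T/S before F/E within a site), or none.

#1 (m=7, x=8) -> covered: B1=T, B2=E, B4=T, B5=S
#2 (m=3, x=9) -> covered: B1=T, B2=E, B4=F, B5=E, B6=E, B7=T, B8=S
#3 (m=13, x=4) -> covered: B1=T, B2=E, B4=T, B5=S
#4 (m=5, x=7) -> covered: B1=F, B2=E, B3=T, B4=F, B5=E, B6=S, B7=T, B8=E
#5 (m=10, x=3) -> covered: B1=T, B2=E, B4=T, B5=S
#6 (m=9, x=3) -> covered: B1=T, B2=E, B4=T, B5=S
#7 (m=9, x=5) -> covered: B1=T, B2=E, B4=T, B5=S
#8 (m=11, x=3) -> covered: B1=T, B2=E, B4=T, B5=S
union over the pool: B1=T, B1=F, B2=E, B3=T, B4=T, B4=F, B5=S, B5=E, B6=S, B6=E, B7=T, B8=S, B8=E
uncovered (3 of 16): B2=S, B3=F, B7=F

Answer: B2=S, B3=F, B7=F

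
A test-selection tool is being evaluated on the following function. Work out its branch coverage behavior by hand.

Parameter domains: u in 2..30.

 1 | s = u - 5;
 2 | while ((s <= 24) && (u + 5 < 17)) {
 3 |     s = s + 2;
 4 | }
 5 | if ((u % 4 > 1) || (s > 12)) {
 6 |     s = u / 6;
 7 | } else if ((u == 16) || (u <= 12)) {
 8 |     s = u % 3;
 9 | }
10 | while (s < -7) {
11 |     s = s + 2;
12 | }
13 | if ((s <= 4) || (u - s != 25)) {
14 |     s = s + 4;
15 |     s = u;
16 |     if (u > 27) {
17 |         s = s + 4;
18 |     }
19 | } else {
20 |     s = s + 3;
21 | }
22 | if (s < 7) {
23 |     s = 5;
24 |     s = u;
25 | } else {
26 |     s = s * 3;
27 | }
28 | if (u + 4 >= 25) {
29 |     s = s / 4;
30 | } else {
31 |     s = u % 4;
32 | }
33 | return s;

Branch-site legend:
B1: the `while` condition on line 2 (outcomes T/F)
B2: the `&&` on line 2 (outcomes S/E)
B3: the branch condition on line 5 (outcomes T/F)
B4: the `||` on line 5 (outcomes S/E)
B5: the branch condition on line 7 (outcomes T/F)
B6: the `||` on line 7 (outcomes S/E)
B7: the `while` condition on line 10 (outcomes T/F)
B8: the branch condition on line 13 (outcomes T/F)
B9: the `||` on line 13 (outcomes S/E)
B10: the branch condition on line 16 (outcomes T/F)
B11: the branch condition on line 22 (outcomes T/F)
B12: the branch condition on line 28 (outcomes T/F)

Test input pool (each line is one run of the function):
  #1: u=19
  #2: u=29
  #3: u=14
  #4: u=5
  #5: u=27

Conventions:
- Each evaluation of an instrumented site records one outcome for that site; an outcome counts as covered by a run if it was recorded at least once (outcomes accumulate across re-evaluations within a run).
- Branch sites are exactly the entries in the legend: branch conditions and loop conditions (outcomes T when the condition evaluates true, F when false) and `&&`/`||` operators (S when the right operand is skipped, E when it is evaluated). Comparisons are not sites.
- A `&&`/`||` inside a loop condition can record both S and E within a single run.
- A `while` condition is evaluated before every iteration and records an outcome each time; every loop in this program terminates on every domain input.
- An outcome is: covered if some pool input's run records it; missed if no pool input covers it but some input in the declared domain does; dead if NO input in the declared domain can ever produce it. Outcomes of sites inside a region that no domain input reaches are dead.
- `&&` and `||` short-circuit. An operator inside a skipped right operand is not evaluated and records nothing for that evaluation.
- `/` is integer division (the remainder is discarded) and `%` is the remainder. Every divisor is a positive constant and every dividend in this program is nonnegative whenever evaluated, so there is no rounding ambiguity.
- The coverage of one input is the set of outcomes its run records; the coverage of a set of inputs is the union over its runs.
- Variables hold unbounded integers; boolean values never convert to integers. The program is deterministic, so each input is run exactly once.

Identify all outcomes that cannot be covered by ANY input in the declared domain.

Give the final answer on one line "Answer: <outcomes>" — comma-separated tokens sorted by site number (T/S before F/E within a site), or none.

sweeping the full domain (29 inputs) for each outcome:
  B7=T: no domain input ever produces it -> dead
  reachable outcomes have witnesses, e.g. B1=T (e.g. u=2), B1=F (e.g. u=2), B2=S (e.g. u=2), B2=E (e.g. u=2)

Answer: B7=T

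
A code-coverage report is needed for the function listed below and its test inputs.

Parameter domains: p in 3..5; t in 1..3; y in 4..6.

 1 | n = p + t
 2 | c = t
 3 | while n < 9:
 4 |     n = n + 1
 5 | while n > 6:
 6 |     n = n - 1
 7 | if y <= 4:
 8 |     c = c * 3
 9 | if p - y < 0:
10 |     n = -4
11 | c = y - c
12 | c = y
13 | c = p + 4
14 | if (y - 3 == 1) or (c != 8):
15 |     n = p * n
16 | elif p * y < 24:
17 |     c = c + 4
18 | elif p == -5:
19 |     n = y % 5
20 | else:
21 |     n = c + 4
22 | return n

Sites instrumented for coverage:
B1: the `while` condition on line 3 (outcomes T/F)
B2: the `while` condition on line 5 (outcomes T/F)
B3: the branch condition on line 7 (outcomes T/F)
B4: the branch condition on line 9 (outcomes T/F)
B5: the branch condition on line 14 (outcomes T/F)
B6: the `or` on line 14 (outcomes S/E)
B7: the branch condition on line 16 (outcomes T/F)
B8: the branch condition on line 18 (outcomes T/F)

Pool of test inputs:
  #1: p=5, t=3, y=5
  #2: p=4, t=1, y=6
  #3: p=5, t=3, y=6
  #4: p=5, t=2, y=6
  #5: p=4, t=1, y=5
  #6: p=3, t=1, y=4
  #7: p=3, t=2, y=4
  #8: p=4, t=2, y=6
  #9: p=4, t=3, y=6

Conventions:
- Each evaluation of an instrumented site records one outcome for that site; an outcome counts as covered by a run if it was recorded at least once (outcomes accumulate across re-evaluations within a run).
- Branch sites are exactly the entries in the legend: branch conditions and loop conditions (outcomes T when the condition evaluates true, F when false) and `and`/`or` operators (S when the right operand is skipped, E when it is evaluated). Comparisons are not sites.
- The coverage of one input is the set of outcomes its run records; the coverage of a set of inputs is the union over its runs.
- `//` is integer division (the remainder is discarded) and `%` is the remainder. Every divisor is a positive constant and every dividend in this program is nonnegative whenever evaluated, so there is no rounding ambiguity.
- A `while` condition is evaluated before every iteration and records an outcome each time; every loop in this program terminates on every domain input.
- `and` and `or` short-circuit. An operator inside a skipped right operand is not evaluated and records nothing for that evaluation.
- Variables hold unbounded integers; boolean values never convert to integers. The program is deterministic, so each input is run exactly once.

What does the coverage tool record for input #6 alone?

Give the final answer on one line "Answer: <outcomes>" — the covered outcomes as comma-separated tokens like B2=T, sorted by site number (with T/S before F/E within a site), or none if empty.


Running input #6 (p=3, t=1, y=4), event by event:
  B1->T, B1->T, B1->T, B1->T, B1->T, B1->F, B2->T, B2->T, B2->T, B2->F
  B3->T, B4->T, B6->S, B5->T
deduplicating events, the covered set is: B1=T, B1=F, B2=T, B2=F, B3=T, B4=T, B5=T, B6=S
Answer: B1=T, B1=F, B2=T, B2=F, B3=T, B4=T, B5=T, B6=S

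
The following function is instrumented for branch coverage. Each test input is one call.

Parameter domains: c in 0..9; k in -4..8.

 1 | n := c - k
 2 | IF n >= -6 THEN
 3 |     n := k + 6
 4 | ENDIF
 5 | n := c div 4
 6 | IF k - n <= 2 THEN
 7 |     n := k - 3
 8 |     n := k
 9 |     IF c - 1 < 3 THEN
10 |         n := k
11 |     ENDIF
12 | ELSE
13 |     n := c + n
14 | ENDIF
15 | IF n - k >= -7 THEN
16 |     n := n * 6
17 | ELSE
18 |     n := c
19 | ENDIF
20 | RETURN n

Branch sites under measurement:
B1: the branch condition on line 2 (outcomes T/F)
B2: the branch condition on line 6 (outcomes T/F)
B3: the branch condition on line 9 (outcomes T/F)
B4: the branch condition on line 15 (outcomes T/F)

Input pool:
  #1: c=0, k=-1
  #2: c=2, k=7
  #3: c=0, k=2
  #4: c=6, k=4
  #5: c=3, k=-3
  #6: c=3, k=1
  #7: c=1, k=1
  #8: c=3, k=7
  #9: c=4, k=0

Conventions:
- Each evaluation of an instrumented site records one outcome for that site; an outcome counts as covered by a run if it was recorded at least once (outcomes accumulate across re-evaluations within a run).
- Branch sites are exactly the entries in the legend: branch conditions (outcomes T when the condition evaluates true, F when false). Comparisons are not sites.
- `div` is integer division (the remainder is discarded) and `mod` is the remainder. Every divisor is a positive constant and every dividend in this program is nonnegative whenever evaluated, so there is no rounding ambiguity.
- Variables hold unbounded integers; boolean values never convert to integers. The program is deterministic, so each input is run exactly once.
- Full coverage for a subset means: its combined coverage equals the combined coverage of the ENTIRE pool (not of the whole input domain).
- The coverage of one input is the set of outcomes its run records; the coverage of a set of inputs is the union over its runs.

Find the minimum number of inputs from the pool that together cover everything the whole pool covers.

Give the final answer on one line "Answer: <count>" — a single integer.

#1 (c=0, k=-1) -> covered: B1=T, B2=T, B3=T, B4=T
#2 (c=2, k=7) -> covered: B1=T, B2=F, B4=T
#3 (c=0, k=2) -> covered: B1=T, B2=T, B3=T, B4=T
#4 (c=6, k=4) -> covered: B1=T, B2=F, B4=T
#5 (c=3, k=-3) -> covered: B1=T, B2=T, B3=T, B4=T
#6 (c=3, k=1) -> covered: B1=T, B2=T, B3=T, B4=T
#7 (c=1, k=1) -> covered: B1=T, B2=T, B3=T, B4=T
#8 (c=3, k=7) -> covered: B1=T, B2=F, B4=T
#9 (c=4, k=0) -> covered: B1=T, B2=T, B3=F, B4=T
together the pool reaches 6 outcomes: B1=T, B2=T, B2=F, B3=T, B3=F, B4=T
no size-1 subset reaches all 6 outcomes (best union: 4/6)
no size-2 subset reaches all 6 outcomes (best union: 5/6)
inputs {1, 2, 9} (size 3) cover everything; no size-3 subset with a lexicographically smaller index list covers all 6

Answer: 3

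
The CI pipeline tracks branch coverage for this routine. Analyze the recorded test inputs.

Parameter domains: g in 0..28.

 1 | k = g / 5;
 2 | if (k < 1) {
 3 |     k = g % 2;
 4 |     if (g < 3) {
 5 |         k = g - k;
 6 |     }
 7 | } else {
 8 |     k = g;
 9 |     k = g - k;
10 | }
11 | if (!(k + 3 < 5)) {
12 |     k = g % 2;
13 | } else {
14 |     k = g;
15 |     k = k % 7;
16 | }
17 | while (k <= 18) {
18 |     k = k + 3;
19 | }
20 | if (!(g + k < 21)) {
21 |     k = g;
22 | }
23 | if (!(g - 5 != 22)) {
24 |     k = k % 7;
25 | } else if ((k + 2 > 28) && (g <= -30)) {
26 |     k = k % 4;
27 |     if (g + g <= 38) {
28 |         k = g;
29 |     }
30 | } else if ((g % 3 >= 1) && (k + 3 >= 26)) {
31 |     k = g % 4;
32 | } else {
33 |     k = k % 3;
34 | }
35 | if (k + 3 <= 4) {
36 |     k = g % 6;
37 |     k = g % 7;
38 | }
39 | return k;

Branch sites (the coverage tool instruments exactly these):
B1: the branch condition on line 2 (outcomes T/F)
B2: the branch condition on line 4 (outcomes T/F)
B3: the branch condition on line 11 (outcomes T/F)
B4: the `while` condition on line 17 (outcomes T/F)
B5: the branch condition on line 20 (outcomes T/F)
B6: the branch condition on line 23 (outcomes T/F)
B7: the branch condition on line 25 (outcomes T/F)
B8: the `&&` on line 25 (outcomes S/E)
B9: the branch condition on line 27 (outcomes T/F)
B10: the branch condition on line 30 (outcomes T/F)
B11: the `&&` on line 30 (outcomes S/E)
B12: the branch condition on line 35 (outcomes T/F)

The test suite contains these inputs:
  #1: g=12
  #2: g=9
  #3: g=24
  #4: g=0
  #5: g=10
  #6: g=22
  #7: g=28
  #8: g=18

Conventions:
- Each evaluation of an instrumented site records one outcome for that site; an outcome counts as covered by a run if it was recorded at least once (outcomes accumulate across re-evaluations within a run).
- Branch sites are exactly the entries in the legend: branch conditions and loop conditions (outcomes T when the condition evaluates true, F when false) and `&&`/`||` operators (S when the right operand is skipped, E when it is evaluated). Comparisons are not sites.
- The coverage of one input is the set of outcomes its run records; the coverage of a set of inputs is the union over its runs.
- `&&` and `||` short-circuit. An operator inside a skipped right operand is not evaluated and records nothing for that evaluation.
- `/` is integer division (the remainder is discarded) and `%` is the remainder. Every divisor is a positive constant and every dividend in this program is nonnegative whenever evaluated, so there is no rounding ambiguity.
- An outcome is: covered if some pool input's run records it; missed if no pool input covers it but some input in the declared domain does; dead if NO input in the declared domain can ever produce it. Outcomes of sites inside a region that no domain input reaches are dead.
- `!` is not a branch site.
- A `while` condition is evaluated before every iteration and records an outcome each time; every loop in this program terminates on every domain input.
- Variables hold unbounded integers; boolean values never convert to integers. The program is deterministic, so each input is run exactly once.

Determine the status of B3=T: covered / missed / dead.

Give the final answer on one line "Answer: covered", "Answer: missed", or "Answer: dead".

no pool input records B3=T
but domain input (g=2) does record it -> reachable, so missed

Answer: missed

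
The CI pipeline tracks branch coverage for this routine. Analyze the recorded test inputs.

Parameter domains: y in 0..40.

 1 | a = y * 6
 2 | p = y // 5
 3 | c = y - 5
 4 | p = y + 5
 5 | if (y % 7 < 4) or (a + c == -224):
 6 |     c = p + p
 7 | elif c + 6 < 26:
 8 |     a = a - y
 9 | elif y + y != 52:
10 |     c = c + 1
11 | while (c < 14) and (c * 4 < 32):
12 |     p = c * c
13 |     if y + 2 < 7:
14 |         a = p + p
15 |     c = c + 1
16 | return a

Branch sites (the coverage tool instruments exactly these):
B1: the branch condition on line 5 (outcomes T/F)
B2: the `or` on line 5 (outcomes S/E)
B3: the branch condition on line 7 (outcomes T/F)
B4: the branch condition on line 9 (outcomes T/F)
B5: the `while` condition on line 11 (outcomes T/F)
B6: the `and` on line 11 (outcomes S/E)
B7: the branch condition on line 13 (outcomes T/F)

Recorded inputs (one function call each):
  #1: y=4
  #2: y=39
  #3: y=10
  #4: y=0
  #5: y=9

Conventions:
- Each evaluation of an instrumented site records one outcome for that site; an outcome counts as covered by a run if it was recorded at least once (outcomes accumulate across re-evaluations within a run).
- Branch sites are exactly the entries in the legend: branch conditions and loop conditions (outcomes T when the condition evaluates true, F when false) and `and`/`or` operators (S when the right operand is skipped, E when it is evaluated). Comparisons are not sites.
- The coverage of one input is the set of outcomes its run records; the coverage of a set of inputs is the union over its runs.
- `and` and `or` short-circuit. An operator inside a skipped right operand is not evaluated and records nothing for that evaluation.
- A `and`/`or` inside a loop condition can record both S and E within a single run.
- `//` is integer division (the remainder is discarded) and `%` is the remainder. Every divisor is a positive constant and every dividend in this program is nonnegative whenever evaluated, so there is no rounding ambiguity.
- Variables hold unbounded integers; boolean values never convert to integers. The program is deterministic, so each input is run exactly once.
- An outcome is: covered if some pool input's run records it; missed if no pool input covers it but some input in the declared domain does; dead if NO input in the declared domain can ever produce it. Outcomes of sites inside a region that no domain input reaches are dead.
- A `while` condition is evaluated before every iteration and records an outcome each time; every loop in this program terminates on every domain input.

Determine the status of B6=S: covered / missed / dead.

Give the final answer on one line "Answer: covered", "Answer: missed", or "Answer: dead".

B6=S is recorded by pool input(s) 2, 3, 5 -> covered

Answer: covered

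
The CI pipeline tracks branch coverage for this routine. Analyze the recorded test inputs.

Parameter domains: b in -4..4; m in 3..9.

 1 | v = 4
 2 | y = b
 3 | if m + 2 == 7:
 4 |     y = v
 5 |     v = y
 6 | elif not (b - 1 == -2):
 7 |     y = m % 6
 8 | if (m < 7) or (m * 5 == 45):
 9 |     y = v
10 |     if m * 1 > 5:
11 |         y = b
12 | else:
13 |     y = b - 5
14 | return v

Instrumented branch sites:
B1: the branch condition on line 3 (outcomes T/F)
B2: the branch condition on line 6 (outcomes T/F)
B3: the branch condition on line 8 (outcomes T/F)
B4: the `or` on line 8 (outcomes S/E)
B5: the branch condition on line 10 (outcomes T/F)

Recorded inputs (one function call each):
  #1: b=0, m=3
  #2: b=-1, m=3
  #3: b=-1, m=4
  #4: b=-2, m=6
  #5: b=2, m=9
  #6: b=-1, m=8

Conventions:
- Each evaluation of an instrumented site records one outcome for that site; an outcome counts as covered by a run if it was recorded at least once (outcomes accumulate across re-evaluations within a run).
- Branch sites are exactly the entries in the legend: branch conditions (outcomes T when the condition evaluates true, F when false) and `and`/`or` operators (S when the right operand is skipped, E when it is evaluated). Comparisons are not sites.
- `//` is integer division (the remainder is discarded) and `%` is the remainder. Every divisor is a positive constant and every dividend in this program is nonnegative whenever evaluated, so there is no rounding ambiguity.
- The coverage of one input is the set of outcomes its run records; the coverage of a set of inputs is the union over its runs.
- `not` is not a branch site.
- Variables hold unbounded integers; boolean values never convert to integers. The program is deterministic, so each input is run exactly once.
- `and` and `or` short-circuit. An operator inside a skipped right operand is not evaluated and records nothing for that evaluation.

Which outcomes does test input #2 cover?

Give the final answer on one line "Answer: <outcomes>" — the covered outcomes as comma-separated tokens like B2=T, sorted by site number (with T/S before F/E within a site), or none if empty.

Simulating input #2 (b=-1, m=3) step by step:
  B1->F, B2->F, B4->S, B3->T, B5->F
as a set, this run covers: B1=F, B2=F, B3=T, B4=S, B5=F

Answer: B1=F, B2=F, B3=T, B4=S, B5=F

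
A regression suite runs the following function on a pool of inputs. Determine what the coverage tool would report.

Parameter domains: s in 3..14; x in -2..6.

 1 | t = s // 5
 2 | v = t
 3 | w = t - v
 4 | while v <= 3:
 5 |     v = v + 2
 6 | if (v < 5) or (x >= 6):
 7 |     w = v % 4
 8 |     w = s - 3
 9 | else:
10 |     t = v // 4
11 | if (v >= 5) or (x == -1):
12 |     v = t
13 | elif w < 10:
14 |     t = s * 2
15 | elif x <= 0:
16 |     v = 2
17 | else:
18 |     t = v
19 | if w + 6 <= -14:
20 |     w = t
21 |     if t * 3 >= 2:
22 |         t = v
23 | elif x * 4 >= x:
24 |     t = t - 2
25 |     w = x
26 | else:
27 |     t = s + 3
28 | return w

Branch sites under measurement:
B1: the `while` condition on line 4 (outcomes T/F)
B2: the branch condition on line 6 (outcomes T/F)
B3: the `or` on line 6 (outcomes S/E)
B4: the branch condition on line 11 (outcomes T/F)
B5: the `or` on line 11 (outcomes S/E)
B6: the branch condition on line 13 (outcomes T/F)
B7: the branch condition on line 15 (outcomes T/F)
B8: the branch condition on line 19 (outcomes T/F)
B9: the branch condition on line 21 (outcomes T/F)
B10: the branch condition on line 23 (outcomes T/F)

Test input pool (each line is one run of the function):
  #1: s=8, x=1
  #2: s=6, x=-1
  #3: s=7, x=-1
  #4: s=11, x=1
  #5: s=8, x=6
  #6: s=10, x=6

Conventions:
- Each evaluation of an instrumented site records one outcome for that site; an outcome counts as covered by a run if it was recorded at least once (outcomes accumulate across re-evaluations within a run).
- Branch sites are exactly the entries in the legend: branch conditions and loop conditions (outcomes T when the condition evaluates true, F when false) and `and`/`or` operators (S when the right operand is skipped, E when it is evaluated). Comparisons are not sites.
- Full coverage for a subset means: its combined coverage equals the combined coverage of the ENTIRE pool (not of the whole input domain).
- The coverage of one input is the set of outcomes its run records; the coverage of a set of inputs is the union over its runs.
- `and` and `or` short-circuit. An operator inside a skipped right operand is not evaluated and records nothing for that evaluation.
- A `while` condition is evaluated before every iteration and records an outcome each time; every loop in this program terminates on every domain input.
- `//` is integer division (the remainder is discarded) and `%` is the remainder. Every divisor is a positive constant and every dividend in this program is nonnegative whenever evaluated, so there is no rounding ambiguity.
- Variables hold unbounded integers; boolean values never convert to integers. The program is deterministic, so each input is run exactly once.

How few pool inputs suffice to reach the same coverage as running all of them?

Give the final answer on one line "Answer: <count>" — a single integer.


test 1 (s=8, x=1) hits B1=T, B1=F, B2=F, B3=E, B4=T, B5=S, B8=F, B10=T
test 2 (s=6, x=-1) hits B1=T, B1=F, B2=F, B3=E, B4=T, B5=S, B8=F, B10=F
test 3 (s=7, x=-1) hits B1=T, B1=F, B2=F, B3=E, B4=T, B5=S, B8=F, B10=F
test 4 (s=11, x=1) hits B1=T, B1=F, B2=T, B3=S, B4=F, B5=E, B6=T, B8=F, B10=T
test 5 (s=8, x=6) hits B1=T, B1=F, B2=T, B3=E, B4=T, B5=S, B8=F, B10=T
test 6 (s=10, x=6) hits B1=T, B1=F, B2=T, B3=S, B4=F, B5=E, B6=T, B8=F, B10=T
pool-wide coverage (14 outcomes): B1=T, B1=F, B2=T, B2=F, B3=S, B3=E, B4=T, B4=F, B5=S, B5=E, B6=T, B8=F, B10=T, B10=F
every size-1 subset falls short of the 14 outcomes (best: 9/14)
size 2: inputs {2, 4} cover all 14 outcomes, and no lexicographically smaller subset of this size does
Answer: 2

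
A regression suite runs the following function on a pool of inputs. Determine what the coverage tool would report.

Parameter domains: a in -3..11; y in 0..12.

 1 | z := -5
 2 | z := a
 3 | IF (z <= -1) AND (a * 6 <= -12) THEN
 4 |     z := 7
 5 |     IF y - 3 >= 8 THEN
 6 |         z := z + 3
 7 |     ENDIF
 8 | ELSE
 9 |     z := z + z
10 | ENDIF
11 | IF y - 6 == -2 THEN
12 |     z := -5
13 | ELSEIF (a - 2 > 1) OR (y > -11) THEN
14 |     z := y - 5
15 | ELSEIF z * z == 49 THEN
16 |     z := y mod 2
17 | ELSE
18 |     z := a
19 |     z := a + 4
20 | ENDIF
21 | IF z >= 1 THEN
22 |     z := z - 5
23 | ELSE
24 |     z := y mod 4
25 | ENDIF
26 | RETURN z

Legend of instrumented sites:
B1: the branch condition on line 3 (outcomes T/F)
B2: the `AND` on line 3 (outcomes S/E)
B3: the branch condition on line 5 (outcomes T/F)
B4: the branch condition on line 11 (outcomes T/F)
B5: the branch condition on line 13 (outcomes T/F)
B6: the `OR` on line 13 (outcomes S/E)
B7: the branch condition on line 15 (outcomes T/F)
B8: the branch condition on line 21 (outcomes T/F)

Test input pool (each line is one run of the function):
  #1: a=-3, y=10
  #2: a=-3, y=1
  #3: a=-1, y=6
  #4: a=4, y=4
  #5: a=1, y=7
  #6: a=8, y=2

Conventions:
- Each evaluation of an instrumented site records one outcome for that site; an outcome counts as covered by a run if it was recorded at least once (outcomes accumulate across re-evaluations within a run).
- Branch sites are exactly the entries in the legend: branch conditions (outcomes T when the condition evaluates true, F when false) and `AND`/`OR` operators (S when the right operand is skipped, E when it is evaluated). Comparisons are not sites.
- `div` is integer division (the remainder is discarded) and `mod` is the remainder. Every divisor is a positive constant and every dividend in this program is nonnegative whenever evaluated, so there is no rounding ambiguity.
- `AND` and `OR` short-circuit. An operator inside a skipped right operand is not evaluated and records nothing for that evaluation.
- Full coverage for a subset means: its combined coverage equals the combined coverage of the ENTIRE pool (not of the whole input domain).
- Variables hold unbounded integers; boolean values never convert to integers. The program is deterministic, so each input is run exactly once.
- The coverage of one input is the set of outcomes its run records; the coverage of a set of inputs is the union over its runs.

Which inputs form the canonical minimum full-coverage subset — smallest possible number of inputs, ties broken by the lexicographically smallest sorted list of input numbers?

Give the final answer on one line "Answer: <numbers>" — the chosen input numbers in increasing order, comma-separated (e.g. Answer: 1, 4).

run #1 (a=-3, y=10) runs B2->E, B1->T, B3->F, B4->F, B6->E, B5->T, B8->T; records B1=T, B2=E, B3=F, B4=F, B5=T, B6=E, B8=T
run #2 (a=-3, y=1) runs B2->E, B1->T, B3->F, B4->F, B6->E, B5->T, B8->F; records B1=T, B2=E, B3=F, B4=F, B5=T, B6=E, B8=F
run #3 (a=-1, y=6) runs B2->E, B1->F, B4->F, B6->E, B5->T, B8->T; records B1=F, B2=E, B4=F, B5=T, B6=E, B8=T
run #4 (a=4, y=4) runs B2->S, B1->F, B4->T, B8->F; records B1=F, B2=S, B4=T, B8=F
run #5 (a=1, y=7) runs B2->S, B1->F, B4->F, B6->E, B5->T, B8->T; records B1=F, B2=S, B4=F, B5=T, B6=E, B8=T
run #6 (a=8, y=2) runs B2->S, B1->F, B4->F, B6->S, B5->T, B8->F; records B1=F, B2=S, B4=F, B5=T, B6=S, B8=F
together the pool reaches 12 outcomes: B1=T, B1=F, B2=S, B2=E, B3=F, B4=T, B4=F, B5=T, B6=S, B6=E, B8=T, B8=F
no size-1 subset reaches all 12 outcomes (best union: 7/12)
no size-2 subset reaches all 12 outcomes (best union: 11/12)
the canonical winner is {1, 4, 6}: size 3, full 12-outcome coverage, earliest index list among size-3 covers

Answer: 1, 4, 6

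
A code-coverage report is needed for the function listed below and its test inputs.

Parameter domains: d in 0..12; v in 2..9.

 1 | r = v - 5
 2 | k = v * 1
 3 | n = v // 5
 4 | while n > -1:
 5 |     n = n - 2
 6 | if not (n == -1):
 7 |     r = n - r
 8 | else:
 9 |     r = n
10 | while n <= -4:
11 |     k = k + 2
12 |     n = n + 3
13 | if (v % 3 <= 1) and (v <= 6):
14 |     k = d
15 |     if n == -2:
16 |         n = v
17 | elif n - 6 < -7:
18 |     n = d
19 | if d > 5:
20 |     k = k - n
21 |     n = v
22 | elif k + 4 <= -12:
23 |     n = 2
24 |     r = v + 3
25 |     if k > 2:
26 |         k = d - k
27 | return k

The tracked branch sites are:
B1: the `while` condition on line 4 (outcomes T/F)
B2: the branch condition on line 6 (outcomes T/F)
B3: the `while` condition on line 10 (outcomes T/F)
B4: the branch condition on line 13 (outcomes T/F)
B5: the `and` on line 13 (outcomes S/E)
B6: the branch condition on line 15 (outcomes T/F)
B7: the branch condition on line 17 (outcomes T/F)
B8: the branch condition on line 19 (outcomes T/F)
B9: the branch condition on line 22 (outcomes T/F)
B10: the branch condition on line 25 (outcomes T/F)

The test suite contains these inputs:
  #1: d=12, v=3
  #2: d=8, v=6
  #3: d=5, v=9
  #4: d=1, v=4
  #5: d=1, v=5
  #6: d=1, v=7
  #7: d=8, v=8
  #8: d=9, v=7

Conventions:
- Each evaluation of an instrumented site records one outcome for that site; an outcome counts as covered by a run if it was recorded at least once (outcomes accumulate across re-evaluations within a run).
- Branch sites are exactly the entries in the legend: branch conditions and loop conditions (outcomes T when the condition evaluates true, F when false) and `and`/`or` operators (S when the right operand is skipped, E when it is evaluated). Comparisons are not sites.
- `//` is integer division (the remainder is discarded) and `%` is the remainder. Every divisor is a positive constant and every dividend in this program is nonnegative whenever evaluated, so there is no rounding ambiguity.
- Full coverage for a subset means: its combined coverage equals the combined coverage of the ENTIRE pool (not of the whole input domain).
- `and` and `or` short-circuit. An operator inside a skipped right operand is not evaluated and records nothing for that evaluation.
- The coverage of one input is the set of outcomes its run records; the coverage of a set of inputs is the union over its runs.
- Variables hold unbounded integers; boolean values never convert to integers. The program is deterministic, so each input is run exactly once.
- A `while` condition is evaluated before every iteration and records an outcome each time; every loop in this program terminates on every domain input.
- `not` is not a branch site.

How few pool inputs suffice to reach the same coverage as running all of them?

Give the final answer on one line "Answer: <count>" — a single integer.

run #1 (d=12, v=3) runs B1->T, B1->F, B2->T, B3->F, B5->E, B4->T, B6->T, B8->T; records B1=T, B1=F, B2=T, B3=F, B4=T, B5=E, B6=T, B8=T
run #2 (d=8, v=6) runs B1->T, B1->F, B2->F, B3->F, B5->E, B4->T, B6->F, B8->T; records B1=T, B1=F, B2=F, B3=F, B4=T, B5=E, B6=F, B8=T
run #3 (d=5, v=9) runs B1->T, B1->F, B2->F, B3->F, B5->E, B4->F, B7->F, B8->F, B9->F; records B1=T, B1=F, B2=F, B3=F, B4=F, B5=E, B7=F, B8=F, B9=F
run #4 (d=1, v=4) runs B1->T, B1->F, B2->T, B3->F, B5->E, B4->T, B6->T, B8->F, B9->F; records B1=T, B1=F, B2=T, B3=F, B4=T, B5=E, B6=T, B8=F, B9=F
run #5 (d=1, v=5) runs B1->T, B1->F, B2->F, B3->F, B5->S, B4->F, B7->F, B8->F, B9->F; records B1=T, B1=F, B2=F, B3=F, B4=F, B5=S, B7=F, B8=F, B9=F
run #6 (d=1, v=7) runs B1->T, B1->F, B2->F, B3->F, B5->E, B4->F, B7->F, B8->F, B9->F; records B1=T, B1=F, B2=F, B3=F, B4=F, B5=E, B7=F, B8=F, B9=F
run #7 (d=8, v=8) runs B1->T, B1->F, B2->F, B3->F, B5->S, B4->F, B7->F, B8->T; records B1=T, B1=F, B2=F, B3=F, B4=F, B5=S, B7=F, B8=T
run #8 (d=9, v=7) runs B1->T, B1->F, B2->F, B3->F, B5->E, B4->F, B7->F, B8->T; records B1=T, B1=F, B2=F, B3=F, B4=F, B5=E, B7=F, B8=T
union over all inputs: B1=T, B1=F, B2=T, B2=F, B3=F, B4=T, B4=F, B5=S, B5=E, B6=T, B6=F, B7=F, B8=T, B8=F, B9=F (15 outcomes)
no size-1 subset reaches all 15 outcomes (best union: 9/15)
no size-2 subset reaches all 15 outcomes (best union: 14/15)
at size 3, {1, 2, 5} reaches all 15 outcomes; every lexicographically earlier size-3 subset fails

Answer: 3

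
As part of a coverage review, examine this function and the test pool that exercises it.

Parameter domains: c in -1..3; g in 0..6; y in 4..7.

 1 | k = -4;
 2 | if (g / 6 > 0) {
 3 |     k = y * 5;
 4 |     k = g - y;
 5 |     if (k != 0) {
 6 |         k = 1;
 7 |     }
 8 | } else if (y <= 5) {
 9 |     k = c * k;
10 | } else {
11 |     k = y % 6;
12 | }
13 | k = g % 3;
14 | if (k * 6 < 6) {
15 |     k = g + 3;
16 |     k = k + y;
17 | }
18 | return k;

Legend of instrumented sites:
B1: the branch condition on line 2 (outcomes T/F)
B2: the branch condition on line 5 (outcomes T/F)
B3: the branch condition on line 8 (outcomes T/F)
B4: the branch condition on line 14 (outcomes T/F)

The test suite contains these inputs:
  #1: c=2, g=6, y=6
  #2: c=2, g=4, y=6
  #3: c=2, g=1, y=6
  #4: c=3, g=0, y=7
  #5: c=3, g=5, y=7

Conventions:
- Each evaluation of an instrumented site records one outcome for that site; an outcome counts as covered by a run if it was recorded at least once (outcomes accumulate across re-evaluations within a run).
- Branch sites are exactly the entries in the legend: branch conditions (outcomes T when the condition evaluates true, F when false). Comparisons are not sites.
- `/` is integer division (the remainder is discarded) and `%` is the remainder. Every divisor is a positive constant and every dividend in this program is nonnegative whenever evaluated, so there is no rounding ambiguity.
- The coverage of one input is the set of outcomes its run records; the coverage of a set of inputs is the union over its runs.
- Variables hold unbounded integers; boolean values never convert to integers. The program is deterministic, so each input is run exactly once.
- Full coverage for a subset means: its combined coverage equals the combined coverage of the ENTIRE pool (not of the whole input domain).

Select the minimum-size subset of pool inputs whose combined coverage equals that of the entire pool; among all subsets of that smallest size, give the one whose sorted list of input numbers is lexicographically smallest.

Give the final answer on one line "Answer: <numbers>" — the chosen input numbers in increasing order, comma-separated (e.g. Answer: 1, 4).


run #1 (c=2, g=6, y=6) records B1=T, B2=F, B4=T
run #2 (c=2, g=4, y=6) records B1=F, B3=F, B4=F
run #3 (c=2, g=1, y=6) records B1=F, B3=F, B4=F
run #4 (c=3, g=0, y=7) records B1=F, B3=F, B4=T
run #5 (c=3, g=5, y=7) records B1=F, B3=F, B4=F
union over all inputs: B1=T, B1=F, B2=F, B3=F, B4=T, B4=F (6 outcomes)
size 1 is not enough: best union over all size-1 subsets is 3/6
at size 2, {1, 2} reaches all 6 outcomes; every lexicographically earlier size-2 subset fails
Answer: 1, 2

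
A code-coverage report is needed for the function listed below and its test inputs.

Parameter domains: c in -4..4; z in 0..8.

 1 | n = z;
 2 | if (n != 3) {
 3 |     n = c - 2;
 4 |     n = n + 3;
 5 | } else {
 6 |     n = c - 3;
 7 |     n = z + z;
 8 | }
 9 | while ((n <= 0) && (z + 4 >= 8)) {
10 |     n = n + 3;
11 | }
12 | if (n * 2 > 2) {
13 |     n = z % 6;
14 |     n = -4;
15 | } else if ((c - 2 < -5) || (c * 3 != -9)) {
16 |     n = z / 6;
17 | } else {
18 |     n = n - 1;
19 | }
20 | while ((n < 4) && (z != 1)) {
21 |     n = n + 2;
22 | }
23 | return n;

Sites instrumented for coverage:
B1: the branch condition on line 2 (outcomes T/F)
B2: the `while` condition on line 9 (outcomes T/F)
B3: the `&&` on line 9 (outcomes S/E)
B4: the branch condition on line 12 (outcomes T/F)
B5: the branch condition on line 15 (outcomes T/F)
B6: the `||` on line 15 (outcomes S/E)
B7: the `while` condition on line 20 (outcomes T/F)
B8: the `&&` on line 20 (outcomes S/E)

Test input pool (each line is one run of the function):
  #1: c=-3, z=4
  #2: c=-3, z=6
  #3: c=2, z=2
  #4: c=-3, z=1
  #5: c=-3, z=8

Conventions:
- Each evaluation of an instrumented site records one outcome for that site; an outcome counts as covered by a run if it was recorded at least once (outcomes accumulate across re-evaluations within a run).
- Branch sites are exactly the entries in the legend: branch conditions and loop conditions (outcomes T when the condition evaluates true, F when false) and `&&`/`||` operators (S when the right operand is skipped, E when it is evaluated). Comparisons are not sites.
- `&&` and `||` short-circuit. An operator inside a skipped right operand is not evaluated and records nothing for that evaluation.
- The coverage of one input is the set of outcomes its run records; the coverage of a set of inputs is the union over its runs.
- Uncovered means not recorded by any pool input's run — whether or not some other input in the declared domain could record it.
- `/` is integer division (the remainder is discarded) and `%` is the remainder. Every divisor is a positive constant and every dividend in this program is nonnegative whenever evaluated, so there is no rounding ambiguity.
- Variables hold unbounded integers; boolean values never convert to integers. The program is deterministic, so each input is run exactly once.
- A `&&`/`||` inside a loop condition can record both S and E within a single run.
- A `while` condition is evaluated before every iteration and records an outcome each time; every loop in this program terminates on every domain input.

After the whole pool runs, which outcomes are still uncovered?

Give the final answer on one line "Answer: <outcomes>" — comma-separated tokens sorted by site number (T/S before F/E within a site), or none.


input #1, c=-3, z=4: outcomes B1=T, B2=T, B2=F, B3=S, B3=E, B4=F, B5=F, B6=E, B7=T, B7=F, B8=S, B8=E
input #2, c=-3, z=6: outcomes B1=T, B2=T, B2=F, B3=S, B3=E, B4=F, B5=F, B6=E, B7=T, B7=F, B8=S, B8=E
input #3, c=2, z=2: outcomes B1=T, B2=F, B3=S, B4=T, B7=T, B7=F, B8=S, B8=E
input #4, c=-3, z=1: outcomes B1=T, B2=F, B3=E, B4=F, B5=F, B6=E, B7=F, B8=E
input #5, c=-3, z=8: outcomes B1=T, B2=T, B2=F, B3=S, B3=E, B4=F, B5=F, B6=E, B7=T, B7=F, B8=S, B8=E
union over the pool: B1=T, B2=T, B2=F, B3=S, B3=E, B4=T, B4=F, B5=F, B6=E, B7=T, B7=F, B8=S, B8=E
uncovered (3 of 16): B1=F, B5=T, B6=S
Answer: B1=F, B5=T, B6=S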